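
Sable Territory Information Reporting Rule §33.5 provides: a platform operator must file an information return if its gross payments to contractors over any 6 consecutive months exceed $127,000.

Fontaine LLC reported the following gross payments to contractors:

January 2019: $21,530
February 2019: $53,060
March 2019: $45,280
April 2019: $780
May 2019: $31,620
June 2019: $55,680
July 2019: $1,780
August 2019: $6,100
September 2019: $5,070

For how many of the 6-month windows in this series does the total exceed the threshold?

3

January 2019–June 2019: $21,530 + $53,060 + $45,280 + $780 + $31,620 + $55,680 = $207,950 (over)
February 2019–July 2019: $53,060 + $45,280 + $780 + $31,620 + $55,680 + $1,780 = $188,200 (over)
March 2019–August 2019: $45,280 + $780 + $31,620 + $55,680 + $1,780 + $6,100 = $141,240 (over)
April 2019–September 2019: $780 + $31,620 + $55,680 + $1,780 + $6,100 + $5,070 = $101,030 (under)
3 windows exceed the threshold.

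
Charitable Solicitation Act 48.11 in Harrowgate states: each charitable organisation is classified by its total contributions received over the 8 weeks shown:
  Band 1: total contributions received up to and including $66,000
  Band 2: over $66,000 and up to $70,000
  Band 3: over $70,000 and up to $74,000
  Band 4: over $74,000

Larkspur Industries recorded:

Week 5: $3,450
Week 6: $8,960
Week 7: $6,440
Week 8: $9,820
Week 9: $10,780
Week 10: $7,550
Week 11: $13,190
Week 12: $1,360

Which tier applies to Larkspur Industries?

Band 1

Total contributions received: $3,450 + $8,960 + $6,440 + $9,820 + $10,780 + $7,550 + $13,190 + $1,360 = $61,550.
$61,550 ≤ $66,000, so Band 1 applies.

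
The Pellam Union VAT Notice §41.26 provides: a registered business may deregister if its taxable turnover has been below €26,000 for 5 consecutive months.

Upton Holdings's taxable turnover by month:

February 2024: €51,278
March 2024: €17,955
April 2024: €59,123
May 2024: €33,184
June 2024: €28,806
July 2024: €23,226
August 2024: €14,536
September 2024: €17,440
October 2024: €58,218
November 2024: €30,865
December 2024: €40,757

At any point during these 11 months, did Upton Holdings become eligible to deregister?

Months below €26,000: March 2024, July 2024, August 2024, September 2024.
Longest run of consecutive months below the threshold: 3.
3 < 5, so Upton Holdings never became eligible.

No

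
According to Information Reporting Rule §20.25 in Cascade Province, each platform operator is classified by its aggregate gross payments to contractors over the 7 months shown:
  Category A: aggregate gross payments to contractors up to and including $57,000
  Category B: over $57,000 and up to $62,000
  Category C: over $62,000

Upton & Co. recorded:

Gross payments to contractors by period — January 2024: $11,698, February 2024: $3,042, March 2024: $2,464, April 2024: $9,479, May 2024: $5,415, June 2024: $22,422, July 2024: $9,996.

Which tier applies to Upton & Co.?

Category C

Aggregate gross payments to contractors: $11,698 + $3,042 + $2,464 + $9,479 + $5,415 + $22,422 + $9,996 = $64,516.
$64,516 > $62,000, so Category C applies.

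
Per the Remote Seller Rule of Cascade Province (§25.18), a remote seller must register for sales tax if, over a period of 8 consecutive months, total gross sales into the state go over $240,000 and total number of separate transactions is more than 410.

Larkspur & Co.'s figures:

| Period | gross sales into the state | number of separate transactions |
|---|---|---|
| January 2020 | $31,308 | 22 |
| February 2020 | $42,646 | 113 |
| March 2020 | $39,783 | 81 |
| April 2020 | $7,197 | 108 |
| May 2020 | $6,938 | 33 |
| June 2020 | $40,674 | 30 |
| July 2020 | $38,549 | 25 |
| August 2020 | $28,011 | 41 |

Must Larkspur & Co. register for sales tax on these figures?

No

Total gross sales into the state: $31,308 + $42,646 + $39,783 + $7,197 + $6,938 + $40,674 + $38,549 + $28,011 = $235,106 (≤ $240,000).
Total number of separate transactions: 22 + 113 + 81 + 108 + 33 + 30 + 25 + 41 = 453 (> 410).
The test is 'and': the rule requires both, and at least one is not exceeded.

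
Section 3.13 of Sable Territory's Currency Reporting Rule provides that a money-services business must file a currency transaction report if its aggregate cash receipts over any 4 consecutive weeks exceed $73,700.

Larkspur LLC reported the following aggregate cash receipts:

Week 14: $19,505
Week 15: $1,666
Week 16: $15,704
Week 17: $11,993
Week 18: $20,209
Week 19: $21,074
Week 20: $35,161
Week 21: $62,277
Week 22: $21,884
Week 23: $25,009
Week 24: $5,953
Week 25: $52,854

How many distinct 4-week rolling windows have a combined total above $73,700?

Week 14–Week 17: $19,505 + $1,666 + $15,704 + $11,993 = $48,868 (under)
Week 15–Week 18: $1,666 + $15,704 + $11,993 + $20,209 = $49,572 (under)
Week 16–Week 19: $15,704 + $11,993 + $20,209 + $21,074 = $68,980 (under)
Week 17–Week 20: $11,993 + $20,209 + $21,074 + $35,161 = $88,437 (over)
Week 18–Week 21: $20,209 + $21,074 + $35,161 + $62,277 = $138,721 (over)
Week 19–Week 22: $21,074 + $35,161 + $62,277 + $21,884 = $140,396 (over)
Week 20–Week 23: $35,161 + $62,277 + $21,884 + $25,009 = $144,331 (over)
Week 21–Week 24: $62,277 + $21,884 + $25,009 + $5,953 = $115,123 (over)
Week 22–Week 25: $21,884 + $25,009 + $5,953 + $52,854 = $105,700 (over)
6 windows exceed the threshold.

6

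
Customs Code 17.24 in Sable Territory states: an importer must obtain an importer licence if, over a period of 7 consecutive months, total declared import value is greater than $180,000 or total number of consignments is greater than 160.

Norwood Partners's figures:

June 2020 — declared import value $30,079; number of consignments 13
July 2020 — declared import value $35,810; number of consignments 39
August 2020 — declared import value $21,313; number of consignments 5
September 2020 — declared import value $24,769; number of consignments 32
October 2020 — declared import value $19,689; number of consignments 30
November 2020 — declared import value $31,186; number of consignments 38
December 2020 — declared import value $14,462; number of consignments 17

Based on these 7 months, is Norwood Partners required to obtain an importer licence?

Yes

Total declared import value: $30,079 + $35,810 + $21,313 + $24,769 + $19,689 + $31,186 + $14,462 = $177,308 (≤ $180,000).
Total number of consignments: 13 + 39 + 5 + 32 + 30 + 38 + 17 = 174 (> 160).
The test is 'or': at least one threshold is exceeded.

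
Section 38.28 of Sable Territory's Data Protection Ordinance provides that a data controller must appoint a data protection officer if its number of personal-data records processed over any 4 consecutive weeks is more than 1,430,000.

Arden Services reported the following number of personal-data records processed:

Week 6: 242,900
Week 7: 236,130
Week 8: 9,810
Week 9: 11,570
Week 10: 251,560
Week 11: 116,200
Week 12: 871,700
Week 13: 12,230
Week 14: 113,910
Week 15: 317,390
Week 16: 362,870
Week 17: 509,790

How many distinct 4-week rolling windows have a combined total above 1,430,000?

0

Week 6–Week 9: 242,900 + 236,130 + 9,810 + 11,570 = 500,410 (under)
Week 7–Week 10: 236,130 + 9,810 + 11,570 + 251,560 = 509,070 (under)
Week 8–Week 11: 9,810 + 11,570 + 251,560 + 116,200 = 389,140 (under)
Week 9–Week 12: 11,570 + 251,560 + 116,200 + 871,700 = 1,251,030 (under)
Week 10–Week 13: 251,560 + 116,200 + 871,700 + 12,230 = 1,251,690 (under)
Week 11–Week 14: 116,200 + 871,700 + 12,230 + 113,910 = 1,114,040 (under)
Week 12–Week 15: 871,700 + 12,230 + 113,910 + 317,390 = 1,315,230 (under)
Week 13–Week 16: 12,230 + 113,910 + 317,390 + 362,870 = 806,400 (under)
Week 14–Week 17: 113,910 + 317,390 + 362,870 + 509,790 = 1,303,960 (under)
0 windows exceed the threshold.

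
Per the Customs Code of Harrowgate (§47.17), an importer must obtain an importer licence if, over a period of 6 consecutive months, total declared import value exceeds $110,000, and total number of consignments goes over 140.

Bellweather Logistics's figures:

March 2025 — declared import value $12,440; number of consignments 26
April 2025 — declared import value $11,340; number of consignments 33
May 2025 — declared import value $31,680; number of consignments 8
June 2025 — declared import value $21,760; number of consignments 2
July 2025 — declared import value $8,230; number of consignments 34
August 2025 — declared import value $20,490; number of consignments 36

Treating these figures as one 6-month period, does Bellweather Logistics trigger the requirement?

No

Total declared import value: $12,440 + $11,340 + $31,680 + $21,760 + $8,230 + $20,490 = $105,940 (≤ $110,000).
Total number of consignments: 26 + 33 + 8 + 2 + 34 + 36 = 139 (≤ 140).
The test is 'and': the rule requires both, and at least one is not exceeded.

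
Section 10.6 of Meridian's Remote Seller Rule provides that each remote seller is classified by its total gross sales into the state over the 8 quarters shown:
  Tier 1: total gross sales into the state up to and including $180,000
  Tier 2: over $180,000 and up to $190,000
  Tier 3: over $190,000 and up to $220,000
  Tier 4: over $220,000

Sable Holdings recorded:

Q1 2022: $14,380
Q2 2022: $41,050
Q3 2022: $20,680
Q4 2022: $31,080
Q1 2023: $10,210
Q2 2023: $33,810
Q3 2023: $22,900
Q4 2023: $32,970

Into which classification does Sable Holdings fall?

Total gross sales into the state: $14,380 + $41,050 + $20,680 + $31,080 + $10,210 + $33,810 + $22,900 + $32,970 = $207,080.
$190,000 < $207,080 ≤ $220,000, so Tier 3 applies.

Tier 3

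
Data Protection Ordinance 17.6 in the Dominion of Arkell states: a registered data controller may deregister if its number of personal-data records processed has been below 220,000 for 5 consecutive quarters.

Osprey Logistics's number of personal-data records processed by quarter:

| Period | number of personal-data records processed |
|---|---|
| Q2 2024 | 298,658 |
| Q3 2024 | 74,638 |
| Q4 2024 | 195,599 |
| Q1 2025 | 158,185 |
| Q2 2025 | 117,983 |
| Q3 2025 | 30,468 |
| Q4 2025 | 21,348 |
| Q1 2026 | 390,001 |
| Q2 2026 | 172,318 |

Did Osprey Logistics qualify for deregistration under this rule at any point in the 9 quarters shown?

Yes

Quarters below 220,000: Q3 2024, Q4 2024, Q1 2025, Q2 2025, Q3 2025, Q4 2025, Q2 2026.
Longest run of consecutive quarters below the threshold: 6.
6 ≥ 5, so Osprey Logistics became eligible.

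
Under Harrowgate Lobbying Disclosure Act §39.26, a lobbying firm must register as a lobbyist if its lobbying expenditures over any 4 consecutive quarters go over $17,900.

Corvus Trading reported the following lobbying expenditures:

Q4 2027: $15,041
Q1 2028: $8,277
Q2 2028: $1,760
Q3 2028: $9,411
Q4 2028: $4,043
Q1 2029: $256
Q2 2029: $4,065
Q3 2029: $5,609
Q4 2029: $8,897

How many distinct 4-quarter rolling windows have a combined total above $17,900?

3

Q4 2027–Q3 2028: $15,041 + $8,277 + $1,760 + $9,411 = $34,489 (over)
Q1 2028–Q4 2028: $8,277 + $1,760 + $9,411 + $4,043 = $23,491 (over)
Q2 2028–Q1 2029: $1,760 + $9,411 + $4,043 + $256 = $15,470 (under)
Q3 2028–Q2 2029: $9,411 + $4,043 + $256 + $4,065 = $17,775 (under)
Q4 2028–Q3 2029: $4,043 + $256 + $4,065 + $5,609 = $13,973 (under)
Q1 2029–Q4 2029: $256 + $4,065 + $5,609 + $8,897 = $18,827 (over)
3 windows exceed the threshold.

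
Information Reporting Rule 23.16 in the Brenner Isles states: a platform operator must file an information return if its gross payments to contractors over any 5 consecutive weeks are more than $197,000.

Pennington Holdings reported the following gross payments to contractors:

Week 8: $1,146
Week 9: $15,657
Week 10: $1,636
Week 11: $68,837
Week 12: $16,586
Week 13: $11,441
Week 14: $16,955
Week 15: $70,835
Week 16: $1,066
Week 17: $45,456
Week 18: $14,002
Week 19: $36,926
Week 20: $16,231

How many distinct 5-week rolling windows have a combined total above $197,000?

0

Week 8–Week 12: $1,146 + $15,657 + $1,636 + $68,837 + $16,586 = $103,862 (under)
Week 9–Week 13: $15,657 + $1,636 + $68,837 + $16,586 + $11,441 = $114,157 (under)
Week 10–Week 14: $1,636 + $68,837 + $16,586 + $11,441 + $16,955 = $115,455 (under)
Week 11–Week 15: $68,837 + $16,586 + $11,441 + $16,955 + $70,835 = $184,654 (under)
Week 12–Week 16: $16,586 + $11,441 + $16,955 + $70,835 + $1,066 = $116,883 (under)
Week 13–Week 17: $11,441 + $16,955 + $70,835 + $1,066 + $45,456 = $145,753 (under)
Week 14–Week 18: $16,955 + $70,835 + $1,066 + $45,456 + $14,002 = $148,314 (under)
Week 15–Week 19: $70,835 + $1,066 + $45,456 + $14,002 + $36,926 = $168,285 (under)
Week 16–Week 20: $1,066 + $45,456 + $14,002 + $36,926 + $16,231 = $113,681 (under)
0 windows exceed the threshold.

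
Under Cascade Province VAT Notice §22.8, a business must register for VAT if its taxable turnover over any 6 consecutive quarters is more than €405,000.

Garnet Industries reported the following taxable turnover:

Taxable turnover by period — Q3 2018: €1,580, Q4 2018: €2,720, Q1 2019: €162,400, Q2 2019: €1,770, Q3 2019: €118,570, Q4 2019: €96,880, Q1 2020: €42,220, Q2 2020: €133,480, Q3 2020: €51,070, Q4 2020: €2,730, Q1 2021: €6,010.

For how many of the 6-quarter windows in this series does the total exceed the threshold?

4

Q3 2018–Q4 2019: €1,580 + €2,720 + €162,400 + €1,770 + €118,570 + €96,880 = €383,920 (under)
Q4 2018–Q1 2020: €2,720 + €162,400 + €1,770 + €118,570 + €96,880 + €42,220 = €424,560 (over)
Q1 2019–Q2 2020: €162,400 + €1,770 + €118,570 + €96,880 + €42,220 + €133,480 = €555,320 (over)
Q2 2019–Q3 2020: €1,770 + €118,570 + €96,880 + €42,220 + €133,480 + €51,070 = €443,990 (over)
Q3 2019–Q4 2020: €118,570 + €96,880 + €42,220 + €133,480 + €51,070 + €2,730 = €444,950 (over)
Q4 2019–Q1 2021: €96,880 + €42,220 + €133,480 + €51,070 + €2,730 + €6,010 = €332,390 (under)
4 windows exceed the threshold.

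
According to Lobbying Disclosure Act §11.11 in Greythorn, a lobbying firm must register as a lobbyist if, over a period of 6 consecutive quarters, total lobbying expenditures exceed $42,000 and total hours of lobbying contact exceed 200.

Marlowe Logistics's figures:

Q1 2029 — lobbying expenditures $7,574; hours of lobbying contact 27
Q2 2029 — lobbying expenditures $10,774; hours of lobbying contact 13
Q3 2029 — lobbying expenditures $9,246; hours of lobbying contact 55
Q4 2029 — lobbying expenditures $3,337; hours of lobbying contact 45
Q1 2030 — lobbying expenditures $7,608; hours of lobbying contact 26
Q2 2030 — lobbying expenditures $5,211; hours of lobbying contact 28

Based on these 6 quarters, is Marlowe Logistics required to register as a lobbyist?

No

Total lobbying expenditures: $7,574 + $10,774 + $9,246 + $3,337 + $7,608 + $5,211 = $43,750 (> $42,000).
Total hours of lobbying contact: 27 + 13 + 55 + 45 + 26 + 28 = 194 (≤ 200).
The test is 'and': the rule requires both, and at least one is not exceeded.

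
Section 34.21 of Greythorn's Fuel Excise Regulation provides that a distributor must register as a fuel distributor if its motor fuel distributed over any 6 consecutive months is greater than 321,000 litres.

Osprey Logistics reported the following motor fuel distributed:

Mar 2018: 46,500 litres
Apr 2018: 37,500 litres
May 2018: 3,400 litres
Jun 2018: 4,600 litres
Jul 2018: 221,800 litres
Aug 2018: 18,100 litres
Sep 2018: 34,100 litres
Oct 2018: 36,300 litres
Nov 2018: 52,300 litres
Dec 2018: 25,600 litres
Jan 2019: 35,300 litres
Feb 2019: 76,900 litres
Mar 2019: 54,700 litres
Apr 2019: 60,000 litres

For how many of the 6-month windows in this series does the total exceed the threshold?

3

Mar 2018–Aug 2018: 46,500 litres + 37,500 litres + 3,400 litres + 4,600 litres + 221,800 litres + 18,100 litres = 331,900 litres (over)
Apr 2018–Sep 2018: 37,500 litres + 3,400 litres + 4,600 litres + 221,800 litres + 18,100 litres + 34,100 litres = 319,500 litres (under)
May 2018–Oct 2018: 3,400 litres + 4,600 litres + 221,800 litres + 18,100 litres + 34,100 litres + 36,300 litres = 318,300 litres (under)
Jun 2018–Nov 2018: 4,600 litres + 221,800 litres + 18,100 litres + 34,100 litres + 36,300 litres + 52,300 litres = 367,200 litres (over)
Jul 2018–Dec 2018: 221,800 litres + 18,100 litres + 34,100 litres + 36,300 litres + 52,300 litres + 25,600 litres = 388,200 litres (over)
Aug 2018–Jan 2019: 18,100 litres + 34,100 litres + 36,300 litres + 52,300 litres + 25,600 litres + 35,300 litres = 201,700 litres (under)
Sep 2018–Feb 2019: 34,100 litres + 36,300 litres + 52,300 litres + 25,600 litres + 35,300 litres + 76,900 litres = 260,500 litres (under)
Oct 2018–Mar 2019: 36,300 litres + 52,300 litres + 25,600 litres + 35,300 litres + 76,900 litres + 54,700 litres = 281,100 litres (under)
Nov 2018–Apr 2019: 52,300 litres + 25,600 litres + 35,300 litres + 76,900 litres + 54,700 litres + 60,000 litres = 304,800 litres (under)
3 windows exceed the threshold.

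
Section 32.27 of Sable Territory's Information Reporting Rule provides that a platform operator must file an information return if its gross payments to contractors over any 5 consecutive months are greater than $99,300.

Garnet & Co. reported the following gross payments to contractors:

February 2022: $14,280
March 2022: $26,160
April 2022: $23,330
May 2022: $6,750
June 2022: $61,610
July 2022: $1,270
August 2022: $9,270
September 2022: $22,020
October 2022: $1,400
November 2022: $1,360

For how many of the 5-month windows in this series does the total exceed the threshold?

4

February 2022–June 2022: $14,280 + $26,160 + $23,330 + $6,750 + $61,610 = $132,130 (over)
March 2022–July 2022: $26,160 + $23,330 + $6,750 + $61,610 + $1,270 = $119,120 (over)
April 2022–August 2022: $23,330 + $6,750 + $61,610 + $1,270 + $9,270 = $102,230 (over)
May 2022–September 2022: $6,750 + $61,610 + $1,270 + $9,270 + $22,020 = $100,920 (over)
June 2022–October 2022: $61,610 + $1,270 + $9,270 + $22,020 + $1,400 = $95,570 (under)
July 2022–November 2022: $1,270 + $9,270 + $22,020 + $1,400 + $1,360 = $35,320 (under)
4 windows exceed the threshold.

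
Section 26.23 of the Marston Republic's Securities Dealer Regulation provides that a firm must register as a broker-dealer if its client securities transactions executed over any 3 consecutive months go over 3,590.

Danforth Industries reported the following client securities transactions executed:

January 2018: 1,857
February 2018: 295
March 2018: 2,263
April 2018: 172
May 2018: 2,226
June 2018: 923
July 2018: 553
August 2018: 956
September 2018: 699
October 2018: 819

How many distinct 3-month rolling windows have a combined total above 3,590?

3

January 2018–March 2018: 1,857 + 295 + 2,263 = 4,415 (over)
February 2018–April 2018: 295 + 2,263 + 172 = 2,730 (under)
March 2018–May 2018: 2,263 + 172 + 2,226 = 4,661 (over)
April 2018–June 2018: 172 + 2,226 + 923 = 3,321 (under)
May 2018–July 2018: 2,226 + 923 + 553 = 3,702 (over)
June 2018–August 2018: 923 + 553 + 956 = 2,432 (under)
July 2018–September 2018: 553 + 956 + 699 = 2,208 (under)
August 2018–October 2018: 956 + 699 + 819 = 2,474 (under)
3 windows exceed the threshold.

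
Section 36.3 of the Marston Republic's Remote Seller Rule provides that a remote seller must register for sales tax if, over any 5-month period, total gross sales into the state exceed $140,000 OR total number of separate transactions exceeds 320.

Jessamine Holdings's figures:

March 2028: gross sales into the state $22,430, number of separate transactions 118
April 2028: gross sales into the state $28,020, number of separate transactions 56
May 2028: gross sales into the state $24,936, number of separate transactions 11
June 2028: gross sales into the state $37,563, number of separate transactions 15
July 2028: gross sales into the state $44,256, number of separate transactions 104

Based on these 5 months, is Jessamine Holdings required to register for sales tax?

Yes

Total gross sales into the state: $22,430 + $28,020 + $24,936 + $37,563 + $44,256 = $157,205 (> $140,000).
Total number of separate transactions: 118 + 56 + 11 + 15 + 104 = 304 (≤ 320).
The test is 'or': at least one threshold is exceeded.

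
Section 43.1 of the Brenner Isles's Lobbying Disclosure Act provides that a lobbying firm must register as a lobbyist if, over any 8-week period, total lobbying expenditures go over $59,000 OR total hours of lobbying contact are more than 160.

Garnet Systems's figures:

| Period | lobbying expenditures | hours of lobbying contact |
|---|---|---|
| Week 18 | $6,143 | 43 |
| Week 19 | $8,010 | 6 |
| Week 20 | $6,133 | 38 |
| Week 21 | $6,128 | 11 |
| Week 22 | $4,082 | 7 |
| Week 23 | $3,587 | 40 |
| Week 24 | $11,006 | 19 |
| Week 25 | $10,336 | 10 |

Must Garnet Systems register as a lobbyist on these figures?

Total lobbying expenditures: $6,143 + $8,010 + $6,133 + $6,128 + $4,082 + $3,587 + $11,006 + $10,336 = $55,425 (≤ $59,000).
Total hours of lobbying contact: 43 + 6 + 38 + 11 + 7 + 40 + 19 + 10 = 174 (> 160).
The test is 'or': at least one threshold is exceeded.

Yes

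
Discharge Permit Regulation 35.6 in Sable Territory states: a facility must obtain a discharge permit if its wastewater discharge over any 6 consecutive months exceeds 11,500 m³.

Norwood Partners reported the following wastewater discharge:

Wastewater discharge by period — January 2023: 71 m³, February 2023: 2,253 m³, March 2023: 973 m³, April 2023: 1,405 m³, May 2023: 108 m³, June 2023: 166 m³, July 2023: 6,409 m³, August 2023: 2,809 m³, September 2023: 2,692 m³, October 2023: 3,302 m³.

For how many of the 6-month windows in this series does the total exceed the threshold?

3

January 2023–June 2023: 71 m³ + 2,253 m³ + 973 m³ + 1,405 m³ + 108 m³ + 166 m³ = 4,976 m³ (under)
February 2023–July 2023: 2,253 m³ + 973 m³ + 1,405 m³ + 108 m³ + 166 m³ + 6,409 m³ = 11,314 m³ (under)
March 2023–August 2023: 973 m³ + 1,405 m³ + 108 m³ + 166 m³ + 6,409 m³ + 2,809 m³ = 11,870 m³ (over)
April 2023–September 2023: 1,405 m³ + 108 m³ + 166 m³ + 6,409 m³ + 2,809 m³ + 2,692 m³ = 13,589 m³ (over)
May 2023–October 2023: 108 m³ + 166 m³ + 6,409 m³ + 2,809 m³ + 2,692 m³ + 3,302 m³ = 15,486 m³ (over)
3 windows exceed the threshold.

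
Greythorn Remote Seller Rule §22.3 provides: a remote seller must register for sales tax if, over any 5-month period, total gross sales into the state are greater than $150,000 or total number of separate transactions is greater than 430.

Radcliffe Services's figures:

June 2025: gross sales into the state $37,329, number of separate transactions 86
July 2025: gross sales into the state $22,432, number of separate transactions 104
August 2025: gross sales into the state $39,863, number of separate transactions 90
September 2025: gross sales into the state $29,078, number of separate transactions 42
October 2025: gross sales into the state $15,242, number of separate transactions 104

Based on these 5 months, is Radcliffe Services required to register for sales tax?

No

Total gross sales into the state: $37,329 + $22,432 + $39,863 + $29,078 + $15,242 = $143,944 (≤ $150,000).
Total number of separate transactions: 86 + 104 + 90 + 42 + 104 = 426 (≤ 430).
The test is 'or': neither threshold is exceeded.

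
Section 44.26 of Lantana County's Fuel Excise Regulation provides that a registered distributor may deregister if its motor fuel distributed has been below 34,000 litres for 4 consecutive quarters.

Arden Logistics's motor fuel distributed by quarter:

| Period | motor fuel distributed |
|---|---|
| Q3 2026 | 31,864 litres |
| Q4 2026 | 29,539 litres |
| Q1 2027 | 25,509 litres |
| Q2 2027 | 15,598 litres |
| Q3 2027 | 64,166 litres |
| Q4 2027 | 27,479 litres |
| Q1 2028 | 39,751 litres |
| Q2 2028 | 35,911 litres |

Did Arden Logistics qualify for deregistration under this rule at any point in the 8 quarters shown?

Quarters below 34,000 litres: Q3 2026, Q4 2026, Q1 2027, Q2 2027, Q4 2027.
Longest run of consecutive quarters below the threshold: 4.
4 ≥ 4, so Arden Logistics became eligible.

Yes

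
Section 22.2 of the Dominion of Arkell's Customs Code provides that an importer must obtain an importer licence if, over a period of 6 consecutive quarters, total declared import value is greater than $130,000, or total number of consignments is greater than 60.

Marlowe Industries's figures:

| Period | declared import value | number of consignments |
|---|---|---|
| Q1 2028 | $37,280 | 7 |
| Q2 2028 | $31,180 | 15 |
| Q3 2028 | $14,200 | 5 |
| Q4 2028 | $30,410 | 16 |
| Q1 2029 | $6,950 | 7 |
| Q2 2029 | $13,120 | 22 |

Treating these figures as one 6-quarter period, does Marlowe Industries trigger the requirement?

Total declared import value: $37,280 + $31,180 + $14,200 + $30,410 + $6,950 + $13,120 = $133,140 (> $130,000).
Total number of consignments: 7 + 15 + 5 + 16 + 7 + 22 = 72 (> 60).
The test is 'or': at least one threshold is exceeded.

Yes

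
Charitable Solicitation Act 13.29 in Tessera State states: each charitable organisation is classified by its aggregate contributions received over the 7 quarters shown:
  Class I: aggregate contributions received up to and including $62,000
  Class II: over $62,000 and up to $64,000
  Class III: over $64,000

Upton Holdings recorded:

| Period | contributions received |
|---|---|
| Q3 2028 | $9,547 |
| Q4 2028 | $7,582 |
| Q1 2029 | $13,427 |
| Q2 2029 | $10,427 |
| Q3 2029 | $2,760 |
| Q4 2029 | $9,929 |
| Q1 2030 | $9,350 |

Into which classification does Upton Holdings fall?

Class II

Aggregate contributions received: $9,547 + $7,582 + $13,427 + $10,427 + $2,760 + $9,929 + $9,350 = $63,022.
$62,000 < $63,022 ≤ $64,000, so Class II applies.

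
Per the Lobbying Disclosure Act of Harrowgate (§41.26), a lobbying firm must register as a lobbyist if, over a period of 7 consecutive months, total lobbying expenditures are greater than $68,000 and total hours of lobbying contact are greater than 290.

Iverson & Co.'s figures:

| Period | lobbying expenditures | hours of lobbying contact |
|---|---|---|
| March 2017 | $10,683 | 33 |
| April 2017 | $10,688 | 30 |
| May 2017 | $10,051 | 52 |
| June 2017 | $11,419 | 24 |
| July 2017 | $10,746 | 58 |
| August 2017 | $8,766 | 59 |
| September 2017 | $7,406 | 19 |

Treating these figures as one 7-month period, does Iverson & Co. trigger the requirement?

No

Total lobbying expenditures: $10,683 + $10,688 + $10,051 + $11,419 + $10,746 + $8,766 + $7,406 = $69,759 (> $68,000).
Total hours of lobbying contact: 33 + 30 + 52 + 24 + 58 + 59 + 19 = 275 (≤ 290).
The test is 'and': the rule requires both, and at least one is not exceeded.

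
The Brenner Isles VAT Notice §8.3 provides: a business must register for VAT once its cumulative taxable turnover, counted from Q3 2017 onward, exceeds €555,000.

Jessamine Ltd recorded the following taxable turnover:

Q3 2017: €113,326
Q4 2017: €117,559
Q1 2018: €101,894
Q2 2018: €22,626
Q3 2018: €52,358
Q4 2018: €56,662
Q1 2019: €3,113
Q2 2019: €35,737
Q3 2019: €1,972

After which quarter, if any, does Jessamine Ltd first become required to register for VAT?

Not triggered

Through Q3 2017: €113,326
Through Q4 2017: €230,885
Through Q1 2018: €332,779
Through Q2 2018: €355,405
Through Q3 2018: €407,763
Through Q4 2018: €464,425
Through Q1 2019: €467,538
Through Q2 2019: €503,275
Through Q3 2019: €505,247
Final cumulative total €505,247 ≤ €555,000; the threshold is never exceeded.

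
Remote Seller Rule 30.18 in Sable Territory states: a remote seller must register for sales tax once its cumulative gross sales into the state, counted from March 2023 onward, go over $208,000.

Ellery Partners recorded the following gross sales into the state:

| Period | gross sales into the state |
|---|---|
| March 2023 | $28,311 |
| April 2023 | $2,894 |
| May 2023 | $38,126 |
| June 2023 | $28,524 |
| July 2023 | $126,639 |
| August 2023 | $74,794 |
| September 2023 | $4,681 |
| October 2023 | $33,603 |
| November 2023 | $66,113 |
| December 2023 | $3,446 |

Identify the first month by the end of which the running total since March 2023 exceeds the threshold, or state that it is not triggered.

Through March 2023: $28,311
Through April 2023: $31,205
Through May 2023: $69,331
Through June 2023: $97,855
Through July 2023: $224,494 ← exceeds threshold

July 2023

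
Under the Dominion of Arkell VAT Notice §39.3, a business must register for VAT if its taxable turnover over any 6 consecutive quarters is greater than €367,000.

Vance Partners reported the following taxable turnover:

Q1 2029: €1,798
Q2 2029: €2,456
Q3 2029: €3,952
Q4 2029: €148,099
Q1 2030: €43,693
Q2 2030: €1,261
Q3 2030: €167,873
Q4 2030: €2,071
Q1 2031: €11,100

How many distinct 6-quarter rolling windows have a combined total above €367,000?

Q1 2029–Q2 2030: €1,798 + €2,456 + €3,952 + €148,099 + €43,693 + €1,261 = €201,259 (under)
Q2 2029–Q3 2030: €2,456 + €3,952 + €148,099 + €43,693 + €1,261 + €167,873 = €367,334 (over)
Q3 2029–Q4 2030: €3,952 + €148,099 + €43,693 + €1,261 + €167,873 + €2,071 = €366,949 (under)
Q4 2029–Q1 2031: €148,099 + €43,693 + €1,261 + €167,873 + €2,071 + €11,100 = €374,097 (over)
2 windows exceed the threshold.

2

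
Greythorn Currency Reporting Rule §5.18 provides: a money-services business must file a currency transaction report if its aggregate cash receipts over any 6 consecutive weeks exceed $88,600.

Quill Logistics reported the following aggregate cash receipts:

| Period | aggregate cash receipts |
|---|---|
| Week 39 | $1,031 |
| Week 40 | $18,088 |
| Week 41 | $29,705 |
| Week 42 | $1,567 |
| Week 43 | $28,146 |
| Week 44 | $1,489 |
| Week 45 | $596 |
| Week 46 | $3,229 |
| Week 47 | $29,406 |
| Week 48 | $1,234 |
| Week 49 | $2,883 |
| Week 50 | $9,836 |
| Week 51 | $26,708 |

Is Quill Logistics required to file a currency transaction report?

Week 39–Week 44: $1,031 + $18,088 + $29,705 + $1,567 + $28,146 + $1,489 = $80,026 (under)
Week 40–Week 45: $18,088 + $29,705 + $1,567 + $28,146 + $1,489 + $596 = $79,591 (under)
Week 41–Week 46: $29,705 + $1,567 + $28,146 + $1,489 + $596 + $3,229 = $64,732 (under)
Week 42–Week 47: $1,567 + $28,146 + $1,489 + $596 + $3,229 + $29,406 = $64,433 (under)
Week 43–Week 48: $28,146 + $1,489 + $596 + $3,229 + $29,406 + $1,234 = $64,100 (under)
Week 44–Week 49: $1,489 + $596 + $3,229 + $29,406 + $1,234 + $2,883 = $38,837 (under)
Week 45–Week 50: $596 + $3,229 + $29,406 + $1,234 + $2,883 + $9,836 = $47,184 (under)
Week 46–Week 51: $3,229 + $29,406 + $1,234 + $2,883 + $9,836 + $26,708 = $73,296 (under)
No window exceeds $88,600.

No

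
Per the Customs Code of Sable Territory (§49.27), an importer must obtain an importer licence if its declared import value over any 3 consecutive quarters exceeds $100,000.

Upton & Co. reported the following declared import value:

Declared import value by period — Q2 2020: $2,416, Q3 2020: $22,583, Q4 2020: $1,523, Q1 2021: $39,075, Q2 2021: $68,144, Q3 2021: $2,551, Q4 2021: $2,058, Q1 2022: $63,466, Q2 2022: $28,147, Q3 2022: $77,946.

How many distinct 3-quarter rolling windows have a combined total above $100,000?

3

Q2 2020–Q4 2020: $2,416 + $22,583 + $1,523 = $26,522 (under)
Q3 2020–Q1 2021: $22,583 + $1,523 + $39,075 = $63,181 (under)
Q4 2020–Q2 2021: $1,523 + $39,075 + $68,144 = $108,742 (over)
Q1 2021–Q3 2021: $39,075 + $68,144 + $2,551 = $109,770 (over)
Q2 2021–Q4 2021: $68,144 + $2,551 + $2,058 = $72,753 (under)
Q3 2021–Q1 2022: $2,551 + $2,058 + $63,466 = $68,075 (under)
Q4 2021–Q2 2022: $2,058 + $63,466 + $28,147 = $93,671 (under)
Q1 2022–Q3 2022: $63,466 + $28,147 + $77,946 = $169,559 (over)
3 windows exceed the threshold.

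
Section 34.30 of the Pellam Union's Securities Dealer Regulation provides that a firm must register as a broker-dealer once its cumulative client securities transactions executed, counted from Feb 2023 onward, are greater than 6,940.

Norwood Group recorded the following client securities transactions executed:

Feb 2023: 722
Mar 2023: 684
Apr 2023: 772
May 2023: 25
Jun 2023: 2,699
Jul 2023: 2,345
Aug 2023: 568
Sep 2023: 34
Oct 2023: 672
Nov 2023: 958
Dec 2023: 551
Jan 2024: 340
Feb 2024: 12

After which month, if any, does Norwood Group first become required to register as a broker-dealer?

Jul 2023

Through Feb 2023: 722
Through Mar 2023: 1,406
Through Apr 2023: 2,178
Through May 2023: 2,203
Through Jun 2023: 4,902
Through Jul 2023: 7,247 ← exceeds threshold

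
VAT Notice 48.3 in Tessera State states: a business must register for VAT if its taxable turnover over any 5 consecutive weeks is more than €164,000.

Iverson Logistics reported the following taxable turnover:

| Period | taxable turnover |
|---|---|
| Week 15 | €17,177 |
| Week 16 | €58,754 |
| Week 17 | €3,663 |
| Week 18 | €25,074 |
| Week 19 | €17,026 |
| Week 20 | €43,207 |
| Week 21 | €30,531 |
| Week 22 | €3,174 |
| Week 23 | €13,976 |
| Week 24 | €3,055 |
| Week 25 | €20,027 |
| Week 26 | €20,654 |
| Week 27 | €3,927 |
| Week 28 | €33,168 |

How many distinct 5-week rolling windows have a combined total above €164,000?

0

Week 15–Week 19: €17,177 + €58,754 + €3,663 + €25,074 + €17,026 = €121,694 (under)
Week 16–Week 20: €58,754 + €3,663 + €25,074 + €17,026 + €43,207 = €147,724 (under)
Week 17–Week 21: €3,663 + €25,074 + €17,026 + €43,207 + €30,531 = €119,501 (under)
Week 18–Week 22: €25,074 + €17,026 + €43,207 + €30,531 + €3,174 = €119,012 (under)
Week 19–Week 23: €17,026 + €43,207 + €30,531 + €3,174 + €13,976 = €107,914 (under)
Week 20–Week 24: €43,207 + €30,531 + €3,174 + €13,976 + €3,055 = €93,943 (under)
Week 21–Week 25: €30,531 + €3,174 + €13,976 + €3,055 + €20,027 = €70,763 (under)
Week 22–Week 26: €3,174 + €13,976 + €3,055 + €20,027 + €20,654 = €60,886 (under)
Week 23–Week 27: €13,976 + €3,055 + €20,027 + €20,654 + €3,927 = €61,639 (under)
Week 24–Week 28: €3,055 + €20,027 + €20,654 + €3,927 + €33,168 = €80,831 (under)
0 windows exceed the threshold.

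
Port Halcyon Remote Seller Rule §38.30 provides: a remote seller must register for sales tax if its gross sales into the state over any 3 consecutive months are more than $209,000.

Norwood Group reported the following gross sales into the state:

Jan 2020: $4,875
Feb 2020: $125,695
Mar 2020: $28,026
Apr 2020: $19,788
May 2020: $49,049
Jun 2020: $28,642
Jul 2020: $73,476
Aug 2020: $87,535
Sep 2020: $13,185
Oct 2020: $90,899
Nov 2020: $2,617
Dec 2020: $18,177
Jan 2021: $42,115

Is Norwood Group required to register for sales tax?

No

Jan 2020–Mar 2020: $4,875 + $125,695 + $28,026 = $158,596 (under)
Feb 2020–Apr 2020: $125,695 + $28,026 + $19,788 = $173,509 (under)
Mar 2020–May 2020: $28,026 + $19,788 + $49,049 = $96,863 (under)
Apr 2020–Jun 2020: $19,788 + $49,049 + $28,642 = $97,479 (under)
May 2020–Jul 2020: $49,049 + $28,642 + $73,476 = $151,167 (under)
Jun 2020–Aug 2020: $28,642 + $73,476 + $87,535 = $189,653 (under)
Jul 2020–Sep 2020: $73,476 + $87,535 + $13,185 = $174,196 (under)
Aug 2020–Oct 2020: $87,535 + $13,185 + $90,899 = $191,619 (under)
Sep 2020–Nov 2020: $13,185 + $90,899 + $2,617 = $106,701 (under)
Oct 2020–Dec 2020: $90,899 + $2,617 + $18,177 = $111,693 (under)
Nov 2020–Jan 2021: $2,617 + $18,177 + $42,115 = $62,909 (under)
No window exceeds $209,000.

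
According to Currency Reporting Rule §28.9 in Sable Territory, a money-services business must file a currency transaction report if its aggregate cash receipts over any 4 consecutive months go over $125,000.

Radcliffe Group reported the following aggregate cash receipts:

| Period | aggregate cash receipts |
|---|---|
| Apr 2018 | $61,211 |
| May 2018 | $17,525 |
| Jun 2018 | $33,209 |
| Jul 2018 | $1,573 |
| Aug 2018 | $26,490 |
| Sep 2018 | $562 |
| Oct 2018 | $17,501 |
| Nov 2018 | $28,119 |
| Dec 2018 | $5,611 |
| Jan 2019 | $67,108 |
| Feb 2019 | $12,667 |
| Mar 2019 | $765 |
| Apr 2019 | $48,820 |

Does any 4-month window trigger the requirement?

Apr 2018–Jul 2018: $61,211 + $17,525 + $33,209 + $1,573 = $113,518 (under)
May 2018–Aug 2018: $17,525 + $33,209 + $1,573 + $26,490 = $78,797 (under)
Jun 2018–Sep 2018: $33,209 + $1,573 + $26,490 + $562 = $61,834 (under)
Jul 2018–Oct 2018: $1,573 + $26,490 + $562 + $17,501 = $46,126 (under)
Aug 2018–Nov 2018: $26,490 + $562 + $17,501 + $28,119 = $72,672 (under)
Sep 2018–Dec 2018: $562 + $17,501 + $28,119 + $5,611 = $51,793 (under)
Oct 2018–Jan 2019: $17,501 + $28,119 + $5,611 + $67,108 = $118,339 (under)
Nov 2018–Feb 2019: $28,119 + $5,611 + $67,108 + $12,667 = $113,505 (under)
Dec 2018–Mar 2019: $5,611 + $67,108 + $12,667 + $765 = $86,151 (under)
Jan 2019–Apr 2019: $67,108 + $12,667 + $765 + $48,820 = $129,360 (over)
At least one window exceeds $125,000.

Yes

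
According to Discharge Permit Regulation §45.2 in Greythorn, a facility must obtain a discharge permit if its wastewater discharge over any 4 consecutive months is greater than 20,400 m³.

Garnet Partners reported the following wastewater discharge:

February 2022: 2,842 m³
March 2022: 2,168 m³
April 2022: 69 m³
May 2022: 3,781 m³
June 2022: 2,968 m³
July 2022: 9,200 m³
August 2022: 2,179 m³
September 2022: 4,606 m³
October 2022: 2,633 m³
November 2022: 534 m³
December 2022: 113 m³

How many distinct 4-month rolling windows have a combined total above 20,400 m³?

0

February 2022–May 2022: 2,842 m³ + 2,168 m³ + 69 m³ + 3,781 m³ = 8,860 m³ (under)
March 2022–June 2022: 2,168 m³ + 69 m³ + 3,781 m³ + 2,968 m³ = 8,986 m³ (under)
April 2022–July 2022: 69 m³ + 3,781 m³ + 2,968 m³ + 9,200 m³ = 16,018 m³ (under)
May 2022–August 2022: 3,781 m³ + 2,968 m³ + 9,200 m³ + 2,179 m³ = 18,128 m³ (under)
June 2022–September 2022: 2,968 m³ + 9,200 m³ + 2,179 m³ + 4,606 m³ = 18,953 m³ (under)
July 2022–October 2022: 9,200 m³ + 2,179 m³ + 4,606 m³ + 2,633 m³ = 18,618 m³ (under)
August 2022–November 2022: 2,179 m³ + 4,606 m³ + 2,633 m³ + 534 m³ = 9,952 m³ (under)
September 2022–December 2022: 4,606 m³ + 2,633 m³ + 534 m³ + 113 m³ = 7,886 m³ (under)
0 windows exceed the threshold.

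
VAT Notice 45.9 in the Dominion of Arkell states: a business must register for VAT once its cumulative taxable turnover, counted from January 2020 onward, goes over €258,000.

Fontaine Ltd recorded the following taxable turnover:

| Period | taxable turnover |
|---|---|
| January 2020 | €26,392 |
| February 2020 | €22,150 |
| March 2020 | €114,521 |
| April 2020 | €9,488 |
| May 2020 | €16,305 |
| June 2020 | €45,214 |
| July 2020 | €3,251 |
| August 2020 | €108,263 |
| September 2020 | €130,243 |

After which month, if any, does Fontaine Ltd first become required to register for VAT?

Through January 2020: €26,392
Through February 2020: €48,542
Through March 2020: €163,063
Through April 2020: €172,551
Through May 2020: €188,856
Through June 2020: €234,070
Through July 2020: €237,321
Through August 2020: €345,584 ← exceeds threshold

August 2020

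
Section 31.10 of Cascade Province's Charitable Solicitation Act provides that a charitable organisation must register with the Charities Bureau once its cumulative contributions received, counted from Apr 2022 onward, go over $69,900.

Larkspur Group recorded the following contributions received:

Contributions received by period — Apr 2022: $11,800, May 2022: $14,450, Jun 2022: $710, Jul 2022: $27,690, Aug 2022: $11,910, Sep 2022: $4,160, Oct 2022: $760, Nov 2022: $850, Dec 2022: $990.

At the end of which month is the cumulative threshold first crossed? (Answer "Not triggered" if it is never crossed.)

Through Apr 2022: $11,800
Through May 2022: $26,250
Through Jun 2022: $26,960
Through Jul 2022: $54,650
Through Aug 2022: $66,560
Through Sep 2022: $70,720 ← exceeds threshold

Sep 2022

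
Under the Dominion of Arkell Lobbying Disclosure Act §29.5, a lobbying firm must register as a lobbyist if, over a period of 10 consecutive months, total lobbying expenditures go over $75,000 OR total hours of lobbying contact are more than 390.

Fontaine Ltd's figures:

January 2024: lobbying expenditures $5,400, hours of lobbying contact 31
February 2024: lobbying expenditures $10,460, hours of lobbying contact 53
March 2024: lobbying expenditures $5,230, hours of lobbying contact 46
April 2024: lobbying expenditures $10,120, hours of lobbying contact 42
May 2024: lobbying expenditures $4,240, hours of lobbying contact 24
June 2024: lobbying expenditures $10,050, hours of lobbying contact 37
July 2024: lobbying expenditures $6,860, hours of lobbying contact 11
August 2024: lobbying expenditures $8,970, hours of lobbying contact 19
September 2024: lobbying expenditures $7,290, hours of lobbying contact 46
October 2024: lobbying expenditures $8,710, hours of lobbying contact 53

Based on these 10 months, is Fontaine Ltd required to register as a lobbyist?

Total lobbying expenditures: $5,400 + $10,460 + $5,230 + $10,120 + $4,240 + $10,050 + $6,860 + $8,970 + $7,290 + $8,710 = $77,330 (> $75,000).
Total hours of lobbying contact: 31 + 53 + 46 + 42 + 24 + 37 + 11 + 19 + 46 + 53 = 362 (≤ 390).
The test is 'or': at least one threshold is exceeded.

Yes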